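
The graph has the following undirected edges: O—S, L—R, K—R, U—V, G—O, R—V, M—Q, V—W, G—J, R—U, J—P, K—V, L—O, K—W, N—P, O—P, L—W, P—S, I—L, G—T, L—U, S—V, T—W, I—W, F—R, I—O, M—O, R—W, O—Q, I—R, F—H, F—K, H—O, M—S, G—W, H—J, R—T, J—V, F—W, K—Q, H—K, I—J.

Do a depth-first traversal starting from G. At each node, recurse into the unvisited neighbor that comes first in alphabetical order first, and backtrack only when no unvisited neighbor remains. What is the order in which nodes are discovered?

G J H F K Q M O I L R T W V S P N U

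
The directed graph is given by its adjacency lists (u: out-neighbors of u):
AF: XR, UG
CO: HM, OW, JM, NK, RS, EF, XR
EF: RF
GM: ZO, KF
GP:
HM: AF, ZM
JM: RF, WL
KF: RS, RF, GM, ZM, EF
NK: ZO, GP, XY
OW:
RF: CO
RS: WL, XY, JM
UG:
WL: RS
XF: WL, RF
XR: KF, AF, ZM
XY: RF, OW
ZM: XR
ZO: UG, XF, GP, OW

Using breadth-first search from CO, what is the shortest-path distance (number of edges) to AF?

Level 0: CO
Level 1: EF, HM, JM, NK, OW, RS, XR
Level 2: AF, GP, KF, RF, WL, XY, ZM, ZO
Level 3: GM, UG, XF
AF first appears at level 2.

2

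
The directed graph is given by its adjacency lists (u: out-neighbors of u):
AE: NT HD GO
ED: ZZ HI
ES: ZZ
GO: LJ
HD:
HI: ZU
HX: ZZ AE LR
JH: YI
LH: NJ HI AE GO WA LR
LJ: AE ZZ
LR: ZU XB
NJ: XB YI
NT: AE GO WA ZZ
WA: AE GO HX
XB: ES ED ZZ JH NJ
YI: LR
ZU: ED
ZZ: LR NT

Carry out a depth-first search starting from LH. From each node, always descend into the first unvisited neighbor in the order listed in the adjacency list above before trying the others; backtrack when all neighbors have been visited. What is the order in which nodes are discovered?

LH NJ XB ES ZZ LR ZU ED HI NT AE HD GO LJ WA HX JH YI

Visit LH
LH → NJ
NJ → XB
XB → ES
ES → ZZ
ZZ → LR
LR → ZU
ZU → ED
ED → HI
ZZ → NT
NT → AE
AE → HD
AE → GO
GO → LJ
NT → WA
WA → HX
XB → JH
JH → YI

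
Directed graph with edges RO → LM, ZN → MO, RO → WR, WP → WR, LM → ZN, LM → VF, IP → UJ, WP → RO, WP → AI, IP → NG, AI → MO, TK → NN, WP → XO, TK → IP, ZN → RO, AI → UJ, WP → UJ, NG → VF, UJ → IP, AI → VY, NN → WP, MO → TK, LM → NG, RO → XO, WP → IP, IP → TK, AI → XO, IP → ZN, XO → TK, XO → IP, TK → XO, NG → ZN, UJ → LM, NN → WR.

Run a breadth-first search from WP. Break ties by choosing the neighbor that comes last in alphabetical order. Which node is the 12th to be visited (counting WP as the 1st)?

Visit WP; enqueue XO, WR, UJ, RO, IP, AI → queue [XO, WR, UJ, RO, IP, AI]
Visit XO; enqueue TK → queue [WR, UJ, RO, IP, AI, TK]
Visit WR → queue [UJ, RO, IP, AI, TK]
Visit UJ; enqueue LM → queue [RO, IP, AI, TK, LM]
Visit RO → queue [IP, AI, TK, LM]
Visit IP; enqueue ZN, NG → queue [AI, TK, LM, ZN, NG]
Visit AI; enqueue VY, MO → queue [TK, LM, ZN, NG, VY, MO]
Visit TK; enqueue NN → queue [LM, ZN, NG, VY, MO, NN]
Visit LM; enqueue VF → queue [ZN, NG, VY, MO, NN, VF]
Visit ZN → queue [NG, VY, MO, NN, VF]
Visit NG → queue [VY, MO, NN, VF]
Visit VY → queue [MO, NN, VF]
Visit MO → queue [NN, VF]
Visit NN → queue [VF]
Visit VF → queue []

Visit order: WP, XO, WR, UJ, RO, IP, AI, TK, LM, ZN, NG, VY, MO, NN, VF

VY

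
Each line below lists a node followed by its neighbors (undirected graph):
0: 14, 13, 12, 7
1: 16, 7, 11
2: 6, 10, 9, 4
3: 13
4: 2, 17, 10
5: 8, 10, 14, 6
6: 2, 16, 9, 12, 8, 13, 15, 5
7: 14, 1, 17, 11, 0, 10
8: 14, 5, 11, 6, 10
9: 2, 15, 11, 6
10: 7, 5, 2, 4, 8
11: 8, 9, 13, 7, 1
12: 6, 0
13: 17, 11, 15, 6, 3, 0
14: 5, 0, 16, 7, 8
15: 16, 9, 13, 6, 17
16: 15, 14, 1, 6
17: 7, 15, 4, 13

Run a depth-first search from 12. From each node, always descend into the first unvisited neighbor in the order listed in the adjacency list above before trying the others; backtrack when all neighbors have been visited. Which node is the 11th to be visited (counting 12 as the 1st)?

15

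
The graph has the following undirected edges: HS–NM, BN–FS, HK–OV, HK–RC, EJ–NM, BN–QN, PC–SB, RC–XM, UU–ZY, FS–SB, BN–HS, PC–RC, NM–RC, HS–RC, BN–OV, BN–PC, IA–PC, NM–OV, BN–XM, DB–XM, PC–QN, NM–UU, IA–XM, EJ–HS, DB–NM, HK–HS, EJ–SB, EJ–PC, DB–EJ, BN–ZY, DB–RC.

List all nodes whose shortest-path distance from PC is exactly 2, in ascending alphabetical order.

DB, FS, HK, HS, NM, OV, XM, ZY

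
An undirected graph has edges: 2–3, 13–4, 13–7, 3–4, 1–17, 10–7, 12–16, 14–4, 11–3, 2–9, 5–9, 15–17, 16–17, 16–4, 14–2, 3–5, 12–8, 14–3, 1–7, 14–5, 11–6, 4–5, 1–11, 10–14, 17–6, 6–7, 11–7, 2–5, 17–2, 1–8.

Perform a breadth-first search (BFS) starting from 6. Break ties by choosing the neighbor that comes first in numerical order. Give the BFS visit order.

Visit 6; enqueue 7, 11, 17 → queue [7, 11, 17]
Visit 7; enqueue 1, 10, 13 → queue [11, 17, 1, 10, 13]
Visit 11; enqueue 3 → queue [17, 1, 10, 13, 3]
Visit 17; enqueue 2, 15, 16 → queue [1, 10, 13, 3, 2, 15, 16]
Visit 1; enqueue 8 → queue [10, 13, 3, 2, 15, 16, 8]
Visit 10; enqueue 14 → queue [13, 3, 2, 15, 16, 8, 14]
Visit 13; enqueue 4 → queue [3, 2, 15, 16, 8, 14, 4]
Visit 3; enqueue 5 → queue [2, 15, 16, 8, 14, 4, 5]
Visit 2; enqueue 9 → queue [15, 16, 8, 14, 4, 5, 9]
Visit 15 → queue [16, 8, 14, 4, 5, 9]
Visit 16; enqueue 12 → queue [8, 14, 4, 5, 9, 12]
Visit 8 → queue [14, 4, 5, 9, 12]
Visit 14 → queue [4, 5, 9, 12]
Visit 4 → queue [5, 9, 12]
Visit 5 → queue [9, 12]
Visit 9 → queue [12]
Visit 12 → queue []

6, 7, 11, 17, 1, 10, 13, 3, 2, 15, 16, 8, 14, 4, 5, 9, 12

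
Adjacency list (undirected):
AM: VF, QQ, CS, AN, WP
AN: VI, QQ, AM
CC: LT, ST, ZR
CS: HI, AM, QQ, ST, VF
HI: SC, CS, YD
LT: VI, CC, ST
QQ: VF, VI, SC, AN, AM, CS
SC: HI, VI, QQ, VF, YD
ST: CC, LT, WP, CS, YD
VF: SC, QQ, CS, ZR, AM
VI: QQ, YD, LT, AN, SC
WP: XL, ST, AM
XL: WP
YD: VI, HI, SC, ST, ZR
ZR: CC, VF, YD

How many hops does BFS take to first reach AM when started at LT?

3

Level 0: LT
Level 1: CC, ST, VI
Level 2: AN, CS, QQ, SC, WP, YD, ZR
Level 3: AM, HI, VF, XL
AM first appears at level 3.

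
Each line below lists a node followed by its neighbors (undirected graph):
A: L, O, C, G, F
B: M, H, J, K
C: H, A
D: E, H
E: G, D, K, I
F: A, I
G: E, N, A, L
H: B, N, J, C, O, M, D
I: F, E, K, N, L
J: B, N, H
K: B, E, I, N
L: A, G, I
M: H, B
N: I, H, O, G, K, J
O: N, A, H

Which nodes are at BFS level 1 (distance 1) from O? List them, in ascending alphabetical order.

A, H, N

Level 0: O
Level 1: A, H, N
Level 2: B, C, D, F, G, I, J, K, L, M
Level 3: E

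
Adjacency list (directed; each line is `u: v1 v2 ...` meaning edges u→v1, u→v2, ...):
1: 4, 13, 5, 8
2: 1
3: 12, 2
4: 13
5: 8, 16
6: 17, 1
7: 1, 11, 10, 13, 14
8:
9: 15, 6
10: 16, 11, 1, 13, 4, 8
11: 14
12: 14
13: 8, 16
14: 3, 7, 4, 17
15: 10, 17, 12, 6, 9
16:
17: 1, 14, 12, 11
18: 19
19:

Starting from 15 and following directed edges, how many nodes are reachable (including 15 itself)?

17

BFS from 15 visits: 15, 10, 17, 12, 6, 9, 16, 11, 1, 13, 4, 8, 14, 5, 3, 7, 2
Reachable nodes: 17 of 19 total.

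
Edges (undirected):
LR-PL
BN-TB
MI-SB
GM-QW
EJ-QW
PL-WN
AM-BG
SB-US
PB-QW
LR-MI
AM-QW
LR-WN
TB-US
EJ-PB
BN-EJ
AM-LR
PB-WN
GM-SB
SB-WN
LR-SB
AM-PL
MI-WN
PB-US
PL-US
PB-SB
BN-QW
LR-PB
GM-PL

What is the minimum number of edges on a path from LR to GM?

Level 0: LR
Level 1: AM, MI, PB, PL, SB, WN
Level 2: BG, EJ, GM, QW, US
Level 3: BN, TB
GM first appears at level 2.

2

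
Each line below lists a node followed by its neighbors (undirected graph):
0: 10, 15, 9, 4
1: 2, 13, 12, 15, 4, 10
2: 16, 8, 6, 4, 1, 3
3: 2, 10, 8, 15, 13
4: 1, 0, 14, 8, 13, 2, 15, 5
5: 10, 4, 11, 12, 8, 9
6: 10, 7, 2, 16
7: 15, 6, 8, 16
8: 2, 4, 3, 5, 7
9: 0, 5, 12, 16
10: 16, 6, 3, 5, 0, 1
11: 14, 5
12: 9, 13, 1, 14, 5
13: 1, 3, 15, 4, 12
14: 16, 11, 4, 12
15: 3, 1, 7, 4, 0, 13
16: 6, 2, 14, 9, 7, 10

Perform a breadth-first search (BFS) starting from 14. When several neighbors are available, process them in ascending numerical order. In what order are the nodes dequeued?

14 -> 4 -> 11 -> 12 -> 16 -> 0 -> 1 -> 2 -> 5 -> 8 -> 13 -> 15 -> 9 -> 6 -> 7 -> 10 -> 3

Visit 14; enqueue 4, 11, 12, 16 → queue [4, 11, 12, 16]
Visit 4; enqueue 0, 1, 2, 5, 8, 13, 15 → queue [11, 12, 16, 0, 1, 2, 5, 8, 13, 15]
Visit 11 → queue [12, 16, 0, 1, 2, 5, 8, 13, 15]
Visit 12; enqueue 9 → queue [16, 0, 1, 2, 5, 8, 13, 15, 9]
Visit 16; enqueue 6, 7, 10 → queue [0, 1, 2, 5, 8, 13, 15, 9, 6, 7, 10]
Visit 0 → queue [1, 2, 5, 8, 13, 15, 9, 6, 7, 10]
Visit 1 → queue [2, 5, 8, 13, 15, 9, 6, 7, 10]
Visit 2; enqueue 3 → queue [5, 8, 13, 15, 9, 6, 7, 10, 3]
Visit 5 → queue [8, 13, 15, 9, 6, 7, 10, 3]
Visit 8 → queue [13, 15, 9, 6, 7, 10, 3]
Visit 13 → queue [15, 9, 6, 7, 10, 3]
Visit 15 → queue [9, 6, 7, 10, 3]
Visit 9 → queue [6, 7, 10, 3]
Visit 6 → queue [7, 10, 3]
Visit 7 → queue [10, 3]
Visit 10 → queue [3]
Visit 3 → queue []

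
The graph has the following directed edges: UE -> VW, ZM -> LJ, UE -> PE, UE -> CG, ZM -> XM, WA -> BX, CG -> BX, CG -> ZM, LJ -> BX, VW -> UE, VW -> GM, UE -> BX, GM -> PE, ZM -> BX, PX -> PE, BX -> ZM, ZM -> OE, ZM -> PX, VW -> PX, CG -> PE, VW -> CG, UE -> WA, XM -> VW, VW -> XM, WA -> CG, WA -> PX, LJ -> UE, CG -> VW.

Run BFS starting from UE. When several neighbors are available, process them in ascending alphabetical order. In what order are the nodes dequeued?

Visit UE; enqueue BX, CG, PE, VW, WA → queue [BX, CG, PE, VW, WA]
Visit BX; enqueue ZM → queue [CG, PE, VW, WA, ZM]
Visit CG → queue [PE, VW, WA, ZM]
Visit PE → queue [VW, WA, ZM]
Visit VW; enqueue GM, PX, XM → queue [WA, ZM, GM, PX, XM]
Visit WA → queue [ZM, GM, PX, XM]
Visit ZM; enqueue LJ, OE → queue [GM, PX, XM, LJ, OE]
Visit GM → queue [PX, XM, LJ, OE]
Visit PX → queue [XM, LJ, OE]
Visit XM → queue [LJ, OE]
Visit LJ → queue [OE]
Visit OE → queue []

UE BX CG PE VW WA ZM GM PX XM LJ OE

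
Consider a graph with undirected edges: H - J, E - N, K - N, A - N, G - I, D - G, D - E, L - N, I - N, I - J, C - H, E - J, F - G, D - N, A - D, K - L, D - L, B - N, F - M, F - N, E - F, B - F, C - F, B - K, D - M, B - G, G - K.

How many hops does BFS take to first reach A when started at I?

2

Level 0: I
Level 1: G, J, N
Level 2: A, B, D, E, F, H, K, L
Level 3: C, M
A first appears at level 2.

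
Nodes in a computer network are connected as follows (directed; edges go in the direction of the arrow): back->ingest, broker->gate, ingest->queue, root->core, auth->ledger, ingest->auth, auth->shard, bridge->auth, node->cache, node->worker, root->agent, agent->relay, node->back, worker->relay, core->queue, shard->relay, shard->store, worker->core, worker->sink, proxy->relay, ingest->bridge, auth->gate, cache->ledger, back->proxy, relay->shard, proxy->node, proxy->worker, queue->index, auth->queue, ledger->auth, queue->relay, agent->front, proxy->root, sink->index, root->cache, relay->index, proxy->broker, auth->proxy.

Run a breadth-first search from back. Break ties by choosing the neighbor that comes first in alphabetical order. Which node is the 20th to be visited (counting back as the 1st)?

store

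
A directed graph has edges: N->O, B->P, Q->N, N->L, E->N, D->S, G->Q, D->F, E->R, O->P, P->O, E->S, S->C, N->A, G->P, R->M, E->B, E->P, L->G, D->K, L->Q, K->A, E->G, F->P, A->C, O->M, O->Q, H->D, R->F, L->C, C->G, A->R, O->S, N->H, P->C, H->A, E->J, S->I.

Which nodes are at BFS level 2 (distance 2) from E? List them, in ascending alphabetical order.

Level 0: E
Level 1: B, G, J, N, P, R, S
Level 2: A, C, F, H, I, L, M, O, Q
Level 3: D
Level 4: K

A, C, F, H, I, L, M, O, Q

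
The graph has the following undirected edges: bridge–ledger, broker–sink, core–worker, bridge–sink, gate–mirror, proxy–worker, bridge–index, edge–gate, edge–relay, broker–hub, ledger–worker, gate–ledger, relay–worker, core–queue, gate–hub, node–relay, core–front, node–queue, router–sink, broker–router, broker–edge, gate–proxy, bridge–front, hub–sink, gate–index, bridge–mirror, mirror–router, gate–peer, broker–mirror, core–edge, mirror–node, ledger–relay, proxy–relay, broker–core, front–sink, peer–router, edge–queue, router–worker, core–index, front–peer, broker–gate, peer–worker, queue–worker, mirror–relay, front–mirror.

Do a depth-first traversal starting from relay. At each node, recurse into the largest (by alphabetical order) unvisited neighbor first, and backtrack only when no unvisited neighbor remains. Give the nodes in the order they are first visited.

relay worker router sink hub gate proxy peer front mirror node queue edge core index bridge ledger broker

Visit relay
relay → worker
worker → router
router → sink
sink → hub
hub → gate
gate → proxy
gate → peer
peer → front
front → mirror
mirror → node
node → queue
queue → edge
edge → core
core → index
index → bridge
bridge → ledger
core → broker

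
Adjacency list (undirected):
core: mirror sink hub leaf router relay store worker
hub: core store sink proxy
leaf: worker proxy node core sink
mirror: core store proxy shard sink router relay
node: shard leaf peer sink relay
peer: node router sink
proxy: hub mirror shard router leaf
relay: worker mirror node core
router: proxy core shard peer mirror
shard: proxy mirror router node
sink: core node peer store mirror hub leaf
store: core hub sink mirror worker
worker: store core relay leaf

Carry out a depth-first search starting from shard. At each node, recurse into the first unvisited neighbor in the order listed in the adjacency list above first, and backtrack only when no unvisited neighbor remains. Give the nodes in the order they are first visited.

shard, proxy, hub, core, mirror, store, sink, node, leaf, worker, relay, peer, router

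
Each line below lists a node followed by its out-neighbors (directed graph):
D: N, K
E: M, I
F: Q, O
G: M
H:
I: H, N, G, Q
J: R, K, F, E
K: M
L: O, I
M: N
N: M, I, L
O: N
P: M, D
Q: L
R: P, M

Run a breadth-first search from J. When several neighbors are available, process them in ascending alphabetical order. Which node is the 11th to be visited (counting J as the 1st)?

Visit J; enqueue E, F, K, R → queue [E, F, K, R]
Visit E; enqueue I, M → queue [F, K, R, I, M]
Visit F; enqueue O, Q → queue [K, R, I, M, O, Q]
Visit K → queue [R, I, M, O, Q]
Visit R; enqueue P → queue [I, M, O, Q, P]
Visit I; enqueue G, H, N → queue [M, O, Q, P, G, H, N]
Visit M → queue [O, Q, P, G, H, N]
Visit O → queue [Q, P, G, H, N]
Visit Q; enqueue L → queue [P, G, H, N, L]
Visit P; enqueue D → queue [G, H, N, L, D]
Visit G → queue [H, N, L, D]
Visit H → queue [N, L, D]
Visit N → queue [L, D]
Visit L → queue [D]
Visit D → queue []

Visit order: J, E, F, K, R, I, M, O, Q, P, G, H, N, L, D

G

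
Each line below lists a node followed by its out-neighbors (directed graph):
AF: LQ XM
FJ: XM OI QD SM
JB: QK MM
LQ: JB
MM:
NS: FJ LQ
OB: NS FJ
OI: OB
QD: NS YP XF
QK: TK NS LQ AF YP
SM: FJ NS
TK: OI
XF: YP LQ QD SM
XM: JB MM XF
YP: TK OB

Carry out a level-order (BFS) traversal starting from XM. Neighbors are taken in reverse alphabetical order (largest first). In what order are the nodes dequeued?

Visit XM; enqueue XF, MM, JB → queue [XF, MM, JB]
Visit XF; enqueue YP, SM, QD, LQ → queue [MM, JB, YP, SM, QD, LQ]
Visit MM → queue [JB, YP, SM, QD, LQ]
Visit JB; enqueue QK → queue [YP, SM, QD, LQ, QK]
Visit YP; enqueue TK, OB → queue [SM, QD, LQ, QK, TK, OB]
Visit SM; enqueue NS, FJ → queue [QD, LQ, QK, TK, OB, NS, FJ]
Visit QD → queue [LQ, QK, TK, OB, NS, FJ]
Visit LQ → queue [QK, TK, OB, NS, FJ]
Visit QK; enqueue AF → queue [TK, OB, NS, FJ, AF]
Visit TK; enqueue OI → queue [OB, NS, FJ, AF, OI]
Visit OB → queue [NS, FJ, AF, OI]
Visit NS → queue [FJ, AF, OI]
Visit FJ → queue [AF, OI]
Visit AF → queue [OI]
Visit OI → queue []

XM, XF, MM, JB, YP, SM, QD, LQ, QK, TK, OB, NS, FJ, AF, OI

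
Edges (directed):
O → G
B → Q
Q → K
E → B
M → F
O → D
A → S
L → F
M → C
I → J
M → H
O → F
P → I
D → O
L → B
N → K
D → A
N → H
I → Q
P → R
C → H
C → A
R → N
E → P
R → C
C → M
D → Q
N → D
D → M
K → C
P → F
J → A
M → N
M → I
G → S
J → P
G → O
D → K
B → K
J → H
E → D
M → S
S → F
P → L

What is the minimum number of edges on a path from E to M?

Level 0: E
Level 1: B, D, P
Level 2: A, F, I, K, L, M, O, Q, R
Level 3: C, G, H, J, N, S
M first appears at level 2.

2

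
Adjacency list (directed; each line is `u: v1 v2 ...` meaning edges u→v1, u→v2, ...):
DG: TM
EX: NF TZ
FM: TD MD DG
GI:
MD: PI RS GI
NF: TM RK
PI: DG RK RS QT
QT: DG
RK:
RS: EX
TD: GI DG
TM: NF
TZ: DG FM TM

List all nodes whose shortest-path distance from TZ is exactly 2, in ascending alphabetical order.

Level 0: TZ
Level 1: DG, FM, TM
Level 2: MD, NF, TD
Level 3: GI, PI, RK, RS
Level 4: EX, QT

MD, NF, TD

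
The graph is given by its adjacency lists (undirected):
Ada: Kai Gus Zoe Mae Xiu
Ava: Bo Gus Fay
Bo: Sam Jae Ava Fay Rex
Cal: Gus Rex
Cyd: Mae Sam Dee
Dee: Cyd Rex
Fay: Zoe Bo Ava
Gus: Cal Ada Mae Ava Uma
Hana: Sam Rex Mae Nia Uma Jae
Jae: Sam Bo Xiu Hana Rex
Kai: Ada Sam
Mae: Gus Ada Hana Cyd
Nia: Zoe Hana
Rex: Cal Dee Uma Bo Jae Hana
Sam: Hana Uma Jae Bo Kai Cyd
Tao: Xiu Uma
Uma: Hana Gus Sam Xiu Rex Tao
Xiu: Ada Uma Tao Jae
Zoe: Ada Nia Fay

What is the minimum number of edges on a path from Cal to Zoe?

3

Level 0: Cal
Level 1: Gus, Rex
Level 2: Ada, Ava, Bo, Dee, Hana, Jae, Mae, Uma
Level 3: Cyd, Fay, Kai, Nia, Sam, Tao, Xiu, Zoe
Zoe first appears at level 3.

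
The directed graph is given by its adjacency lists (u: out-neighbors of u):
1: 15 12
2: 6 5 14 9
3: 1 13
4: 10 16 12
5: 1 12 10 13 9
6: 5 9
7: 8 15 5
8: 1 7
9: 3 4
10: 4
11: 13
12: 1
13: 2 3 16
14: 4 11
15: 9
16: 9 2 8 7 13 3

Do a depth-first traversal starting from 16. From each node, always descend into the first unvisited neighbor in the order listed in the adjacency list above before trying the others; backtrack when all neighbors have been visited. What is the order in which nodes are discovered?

16 → 9 → 3 → 1 → 15 → 12 → 13 → 2 → 6 → 5 → 10 → 4 → 14 → 11 → 8 → 7

Visit 16
16 → 9
9 → 3
3 → 1
1 → 15
1 → 12
3 → 13
13 → 2
2 → 6
6 → 5
5 → 10
10 → 4
2 → 14
14 → 11
16 → 8
8 → 7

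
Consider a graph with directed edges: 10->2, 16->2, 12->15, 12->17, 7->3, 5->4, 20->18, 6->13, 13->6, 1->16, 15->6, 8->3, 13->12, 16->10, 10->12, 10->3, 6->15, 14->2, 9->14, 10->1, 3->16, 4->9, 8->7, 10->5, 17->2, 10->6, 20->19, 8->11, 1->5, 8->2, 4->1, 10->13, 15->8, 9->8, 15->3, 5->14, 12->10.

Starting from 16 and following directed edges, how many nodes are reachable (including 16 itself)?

17

BFS from 16 visits: 16, 2, 10, 1, 3, 5, 6, 12, 13, 4, 14, 15, 17, 9, 8, 7, 11
Reachable nodes: 17 of 20 total.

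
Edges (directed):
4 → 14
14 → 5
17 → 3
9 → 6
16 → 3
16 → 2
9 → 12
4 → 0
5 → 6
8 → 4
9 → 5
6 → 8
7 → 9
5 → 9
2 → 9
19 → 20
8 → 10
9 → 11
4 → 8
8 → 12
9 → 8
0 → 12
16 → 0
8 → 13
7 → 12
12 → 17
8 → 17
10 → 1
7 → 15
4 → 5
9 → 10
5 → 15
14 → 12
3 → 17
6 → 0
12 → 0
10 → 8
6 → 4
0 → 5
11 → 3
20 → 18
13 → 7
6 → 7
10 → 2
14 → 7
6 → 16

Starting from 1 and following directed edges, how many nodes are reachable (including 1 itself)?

BFS from 1 visits: 1
Reachable nodes: 1 of 21 total.

1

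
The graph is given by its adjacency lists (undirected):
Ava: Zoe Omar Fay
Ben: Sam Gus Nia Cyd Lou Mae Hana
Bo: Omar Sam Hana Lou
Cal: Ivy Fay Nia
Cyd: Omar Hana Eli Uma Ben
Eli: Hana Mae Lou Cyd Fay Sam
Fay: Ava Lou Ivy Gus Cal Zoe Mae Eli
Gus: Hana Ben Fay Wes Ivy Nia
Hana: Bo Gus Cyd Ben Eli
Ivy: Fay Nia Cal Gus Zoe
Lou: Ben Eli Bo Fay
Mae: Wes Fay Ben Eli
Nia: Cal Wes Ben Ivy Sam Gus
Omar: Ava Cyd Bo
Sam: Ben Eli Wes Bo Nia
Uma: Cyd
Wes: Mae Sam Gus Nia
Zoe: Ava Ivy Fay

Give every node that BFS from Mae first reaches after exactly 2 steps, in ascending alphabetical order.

Ava, Cal, Cyd, Gus, Hana, Ivy, Lou, Nia, Sam, Zoe

Level 0: Mae
Level 1: Ben, Eli, Fay, Wes
Level 2: Ava, Cal, Cyd, Gus, Hana, Ivy, Lou, Nia, Sam, Zoe
Level 3: Bo, Omar, Uma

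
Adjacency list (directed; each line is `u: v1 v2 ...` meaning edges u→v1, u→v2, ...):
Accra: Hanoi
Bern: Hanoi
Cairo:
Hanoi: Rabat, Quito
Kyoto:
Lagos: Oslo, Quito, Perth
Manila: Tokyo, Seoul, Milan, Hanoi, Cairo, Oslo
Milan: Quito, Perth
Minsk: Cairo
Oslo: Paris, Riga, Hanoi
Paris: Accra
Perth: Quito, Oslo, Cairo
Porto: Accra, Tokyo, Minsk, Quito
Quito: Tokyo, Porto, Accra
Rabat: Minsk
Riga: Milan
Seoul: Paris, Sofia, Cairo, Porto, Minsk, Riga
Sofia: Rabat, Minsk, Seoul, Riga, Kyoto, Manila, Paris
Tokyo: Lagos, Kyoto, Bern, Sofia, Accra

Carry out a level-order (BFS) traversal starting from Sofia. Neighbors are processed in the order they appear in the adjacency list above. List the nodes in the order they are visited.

Visit Sofia; enqueue Rabat, Minsk, Seoul, Riga, Kyoto, Manila, Paris → queue [Rabat, Minsk, Seoul, Riga, Kyoto, Manila, Paris]
Visit Rabat → queue [Minsk, Seoul, Riga, Kyoto, Manila, Paris]
Visit Minsk; enqueue Cairo → queue [Seoul, Riga, Kyoto, Manila, Paris, Cairo]
Visit Seoul; enqueue Porto → queue [Riga, Kyoto, Manila, Paris, Cairo, Porto]
Visit Riga; enqueue Milan → queue [Kyoto, Manila, Paris, Cairo, Porto, Milan]
Visit Kyoto → queue [Manila, Paris, Cairo, Porto, Milan]
Visit Manila; enqueue Tokyo, Hanoi, Oslo → queue [Paris, Cairo, Porto, Milan, Tokyo, Hanoi, Oslo]
Visit Paris; enqueue Accra → queue [Cairo, Porto, Milan, Tokyo, Hanoi, Oslo, Accra]
Visit Cairo → queue [Porto, Milan, Tokyo, Hanoi, Oslo, Accra]
Visit Porto; enqueue Quito → queue [Milan, Tokyo, Hanoi, Oslo, Accra, Quito]
Visit Milan; enqueue Perth → queue [Tokyo, Hanoi, Oslo, Accra, Quito, Perth]
Visit Tokyo; enqueue Lagos, Bern → queue [Hanoi, Oslo, Accra, Quito, Perth, Lagos, Bern]
Visit Hanoi → queue [Oslo, Accra, Quito, Perth, Lagos, Bern]
Visit Oslo → queue [Accra, Quito, Perth, Lagos, Bern]
Visit Accra → queue [Quito, Perth, Lagos, Bern]
Visit Quito → queue [Perth, Lagos, Bern]
Visit Perth → queue [Lagos, Bern]
Visit Lagos → queue [Bern]
Visit Bern → queue []

Sofia → Rabat → Minsk → Seoul → Riga → Kyoto → Manila → Paris → Cairo → Porto → Milan → Tokyo → Hanoi → Oslo → Accra → Quito → Perth → Lagos → Bern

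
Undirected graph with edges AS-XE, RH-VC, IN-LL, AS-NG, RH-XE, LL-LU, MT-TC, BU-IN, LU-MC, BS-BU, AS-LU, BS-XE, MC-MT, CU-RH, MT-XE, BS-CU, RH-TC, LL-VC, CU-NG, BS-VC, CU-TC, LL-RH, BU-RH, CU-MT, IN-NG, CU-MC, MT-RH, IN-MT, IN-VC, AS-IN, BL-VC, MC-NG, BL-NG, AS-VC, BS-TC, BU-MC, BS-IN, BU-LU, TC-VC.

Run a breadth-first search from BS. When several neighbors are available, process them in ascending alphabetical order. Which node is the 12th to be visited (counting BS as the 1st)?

Visit BS; enqueue BU, CU, IN, TC, VC, XE → queue [BU, CU, IN, TC, VC, XE]
Visit BU; enqueue LU, MC, RH → queue [CU, IN, TC, VC, XE, LU, MC, RH]
Visit CU; enqueue MT, NG → queue [IN, TC, VC, XE, LU, MC, RH, MT, NG]
Visit IN; enqueue AS, LL → queue [TC, VC, XE, LU, MC, RH, MT, NG, AS, LL]
Visit TC → queue [VC, XE, LU, MC, RH, MT, NG, AS, LL]
Visit VC; enqueue BL → queue [XE, LU, MC, RH, MT, NG, AS, LL, BL]
Visit XE → queue [LU, MC, RH, MT, NG, AS, LL, BL]
Visit LU → queue [MC, RH, MT, NG, AS, LL, BL]
Visit MC → queue [RH, MT, NG, AS, LL, BL]
Visit RH → queue [MT, NG, AS, LL, BL]
Visit MT → queue [NG, AS, LL, BL]
Visit NG → queue [AS, LL, BL]
Visit AS → queue [LL, BL]
Visit LL → queue [BL]
Visit BL → queue []

Visit order: BS, BU, CU, IN, TC, VC, XE, LU, MC, RH, MT, NG, AS, LL, BL

NG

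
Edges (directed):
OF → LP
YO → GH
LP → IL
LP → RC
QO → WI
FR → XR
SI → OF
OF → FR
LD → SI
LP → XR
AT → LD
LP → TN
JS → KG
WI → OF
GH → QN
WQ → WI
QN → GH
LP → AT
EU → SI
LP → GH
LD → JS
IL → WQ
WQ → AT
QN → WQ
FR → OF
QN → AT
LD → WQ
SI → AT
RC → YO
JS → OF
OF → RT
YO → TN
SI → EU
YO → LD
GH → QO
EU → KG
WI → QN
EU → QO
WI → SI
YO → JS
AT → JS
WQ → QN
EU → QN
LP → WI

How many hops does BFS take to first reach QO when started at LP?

2

Level 0: LP
Level 1: AT, GH, IL, RC, TN, WI, XR
Level 2: JS, LD, OF, QN, QO, SI, WQ, YO
Level 3: EU, FR, KG, RT
QO first appears at level 2.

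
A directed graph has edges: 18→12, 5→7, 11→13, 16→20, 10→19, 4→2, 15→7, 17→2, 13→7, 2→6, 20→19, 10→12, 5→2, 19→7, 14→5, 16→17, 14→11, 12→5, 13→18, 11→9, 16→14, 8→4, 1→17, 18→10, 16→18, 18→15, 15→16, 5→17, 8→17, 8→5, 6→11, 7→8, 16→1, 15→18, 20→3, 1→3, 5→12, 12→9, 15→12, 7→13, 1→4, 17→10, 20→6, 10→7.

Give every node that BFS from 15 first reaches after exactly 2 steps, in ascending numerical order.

Level 0: 15
Level 1: 7, 12, 16, 18
Level 2: 1, 5, 8, 9, 10, 13, 14, 17, 20
Level 3: 2, 3, 4, 6, 11, 19

1, 5, 8, 9, 10, 13, 14, 17, 20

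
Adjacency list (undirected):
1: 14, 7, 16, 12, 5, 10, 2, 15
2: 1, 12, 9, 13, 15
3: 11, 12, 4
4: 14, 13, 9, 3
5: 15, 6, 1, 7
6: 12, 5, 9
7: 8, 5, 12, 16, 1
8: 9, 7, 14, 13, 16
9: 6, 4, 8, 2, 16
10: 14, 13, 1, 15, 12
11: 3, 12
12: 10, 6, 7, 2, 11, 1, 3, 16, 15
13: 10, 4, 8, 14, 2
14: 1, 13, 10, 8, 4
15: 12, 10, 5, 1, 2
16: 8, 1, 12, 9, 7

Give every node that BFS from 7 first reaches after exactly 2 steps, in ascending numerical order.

2, 3, 6, 9, 10, 11, 13, 14, 15

Level 0: 7
Level 1: 1, 5, 8, 12, 16
Level 2: 2, 3, 6, 9, 10, 11, 13, 14, 15
Level 3: 4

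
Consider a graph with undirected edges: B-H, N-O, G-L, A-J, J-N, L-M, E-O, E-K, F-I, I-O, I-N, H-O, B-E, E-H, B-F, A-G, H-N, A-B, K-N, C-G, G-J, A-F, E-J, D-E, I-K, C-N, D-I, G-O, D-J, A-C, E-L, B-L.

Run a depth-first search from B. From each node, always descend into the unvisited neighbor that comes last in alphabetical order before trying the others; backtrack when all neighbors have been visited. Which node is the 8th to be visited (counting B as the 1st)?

Visit B
B → L
L → M
L → G
G → O
O → N
N → K
K → I
I → F
F → A
A → J
J → E
E → H
E → D
A → C

Visit order: B, L, M, G, O, N, K, I, F, A, J, E, H, D, C

I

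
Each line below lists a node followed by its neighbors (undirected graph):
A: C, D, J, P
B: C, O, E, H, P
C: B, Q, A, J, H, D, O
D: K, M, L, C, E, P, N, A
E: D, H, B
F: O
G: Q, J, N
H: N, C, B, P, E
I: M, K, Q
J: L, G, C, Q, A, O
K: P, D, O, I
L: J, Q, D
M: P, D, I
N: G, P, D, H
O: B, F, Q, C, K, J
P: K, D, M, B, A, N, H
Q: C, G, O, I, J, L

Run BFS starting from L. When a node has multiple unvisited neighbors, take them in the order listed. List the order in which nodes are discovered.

Visit L; enqueue J, Q, D → queue [J, Q, D]
Visit J; enqueue G, C, A, O → queue [Q, D, G, C, A, O]
Visit Q; enqueue I → queue [D, G, C, A, O, I]
Visit D; enqueue K, M, E, P, N → queue [G, C, A, O, I, K, M, E, P, N]
Visit G → queue [C, A, O, I, K, M, E, P, N]
Visit C; enqueue B, H → queue [A, O, I, K, M, E, P, N, B, H]
Visit A → queue [O, I, K, M, E, P, N, B, H]
Visit O; enqueue F → queue [I, K, M, E, P, N, B, H, F]
Visit I → queue [K, M, E, P, N, B, H, F]
Visit K → queue [M, E, P, N, B, H, F]
Visit M → queue [E, P, N, B, H, F]
Visit E → queue [P, N, B, H, F]
Visit P → queue [N, B, H, F]
Visit N → queue [B, H, F]
Visit B → queue [H, F]
Visit H → queue [F]
Visit F → queue []

L, J, Q, D, G, C, A, O, I, K, M, E, P, N, B, H, F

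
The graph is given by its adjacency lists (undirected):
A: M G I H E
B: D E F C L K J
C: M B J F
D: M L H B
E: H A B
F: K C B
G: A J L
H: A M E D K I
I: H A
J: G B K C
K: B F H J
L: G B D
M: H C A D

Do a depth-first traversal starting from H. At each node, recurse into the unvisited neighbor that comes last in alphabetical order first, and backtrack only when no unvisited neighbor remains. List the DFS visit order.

H → M → D → L → G → J → K → F → C → B → E → A → I

Visit H
H → M
M → D
D → L
L → G
G → J
J → K
K → F
F → C
C → B
B → E
E → A
A → I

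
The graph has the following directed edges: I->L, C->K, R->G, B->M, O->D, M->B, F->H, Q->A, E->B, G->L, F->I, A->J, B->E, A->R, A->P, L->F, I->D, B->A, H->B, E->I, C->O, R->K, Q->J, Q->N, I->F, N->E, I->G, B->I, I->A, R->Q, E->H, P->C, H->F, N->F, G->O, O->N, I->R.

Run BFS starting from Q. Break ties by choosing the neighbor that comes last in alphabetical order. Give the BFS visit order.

Q -> N -> J -> A -> F -> E -> R -> P -> I -> H -> B -> K -> G -> C -> L -> D -> M -> O

Visit Q; enqueue N, J, A → queue [N, J, A]
Visit N; enqueue F, E → queue [J, A, F, E]
Visit J → queue [A, F, E]
Visit A; enqueue R, P → queue [F, E, R, P]
Visit F; enqueue I, H → queue [E, R, P, I, H]
Visit E; enqueue B → queue [R, P, I, H, B]
Visit R; enqueue K, G → queue [P, I, H, B, K, G]
Visit P; enqueue C → queue [I, H, B, K, G, C]
Visit I; enqueue L, D → queue [H, B, K, G, C, L, D]
Visit H → queue [B, K, G, C, L, D]
Visit B; enqueue M → queue [K, G, C, L, D, M]
Visit K → queue [G, C, L, D, M]
Visit G; enqueue O → queue [C, L, D, M, O]
Visit C → queue [L, D, M, O]
Visit L → queue [D, M, O]
Visit D → queue [M, O]
Visit M → queue [O]
Visit O → queue []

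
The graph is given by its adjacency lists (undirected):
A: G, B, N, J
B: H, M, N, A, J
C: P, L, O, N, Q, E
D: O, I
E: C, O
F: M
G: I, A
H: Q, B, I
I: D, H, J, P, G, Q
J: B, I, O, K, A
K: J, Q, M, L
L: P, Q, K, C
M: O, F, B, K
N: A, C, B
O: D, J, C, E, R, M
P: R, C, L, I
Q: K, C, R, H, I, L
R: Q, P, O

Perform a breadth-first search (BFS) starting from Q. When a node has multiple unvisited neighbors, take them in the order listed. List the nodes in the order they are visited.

Q, K, C, R, H, I, L, J, M, P, O, N, E, B, D, G, A, F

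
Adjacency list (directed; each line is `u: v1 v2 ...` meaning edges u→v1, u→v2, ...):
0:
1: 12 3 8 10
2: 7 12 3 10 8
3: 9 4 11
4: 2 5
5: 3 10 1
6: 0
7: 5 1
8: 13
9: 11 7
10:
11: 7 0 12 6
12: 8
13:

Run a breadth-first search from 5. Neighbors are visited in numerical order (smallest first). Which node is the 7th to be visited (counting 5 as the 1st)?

4

Visit 5; enqueue 1, 3, 10 → queue [1, 3, 10]
Visit 1; enqueue 8, 12 → queue [3, 10, 8, 12]
Visit 3; enqueue 4, 9, 11 → queue [10, 8, 12, 4, 9, 11]
Visit 10 → queue [8, 12, 4, 9, 11]
Visit 8; enqueue 13 → queue [12, 4, 9, 11, 13]
Visit 12 → queue [4, 9, 11, 13]
Visit 4; enqueue 2 → queue [9, 11, 13, 2]
Visit 9; enqueue 7 → queue [11, 13, 2, 7]
Visit 11; enqueue 0, 6 → queue [13, 2, 7, 0, 6]
Visit 13 → queue [2, 7, 0, 6]
Visit 2 → queue [7, 0, 6]
Visit 7 → queue [0, 6]
Visit 0 → queue [6]
Visit 6 → queue []

Visit order: 5, 1, 3, 10, 8, 12, 4, 9, 11, 13, 2, 7, 0, 6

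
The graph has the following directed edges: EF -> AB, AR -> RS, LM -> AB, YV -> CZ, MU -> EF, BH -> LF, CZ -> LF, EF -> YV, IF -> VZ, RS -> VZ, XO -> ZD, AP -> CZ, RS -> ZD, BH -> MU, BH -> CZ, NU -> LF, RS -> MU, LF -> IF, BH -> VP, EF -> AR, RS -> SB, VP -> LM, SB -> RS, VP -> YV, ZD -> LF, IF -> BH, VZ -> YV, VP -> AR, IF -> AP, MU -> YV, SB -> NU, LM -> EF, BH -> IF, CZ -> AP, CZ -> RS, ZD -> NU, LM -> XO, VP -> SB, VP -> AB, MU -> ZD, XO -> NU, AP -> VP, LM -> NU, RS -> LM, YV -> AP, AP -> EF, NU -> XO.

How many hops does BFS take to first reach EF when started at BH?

2

Level 0: BH
Level 1: CZ, IF, LF, MU, VP
Level 2: AB, AP, AR, EF, LM, RS, SB, VZ, YV, ZD
Level 3: NU, XO
EF first appears at level 2.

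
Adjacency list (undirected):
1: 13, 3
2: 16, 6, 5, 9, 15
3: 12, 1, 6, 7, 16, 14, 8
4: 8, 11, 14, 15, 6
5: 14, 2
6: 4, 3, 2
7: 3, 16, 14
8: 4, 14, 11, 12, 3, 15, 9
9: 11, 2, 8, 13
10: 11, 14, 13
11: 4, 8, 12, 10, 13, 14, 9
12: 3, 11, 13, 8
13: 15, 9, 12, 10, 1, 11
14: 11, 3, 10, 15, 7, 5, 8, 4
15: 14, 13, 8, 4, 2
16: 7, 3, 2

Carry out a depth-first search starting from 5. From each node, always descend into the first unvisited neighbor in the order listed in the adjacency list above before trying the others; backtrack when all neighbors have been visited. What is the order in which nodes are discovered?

5, 14, 11, 4, 8, 12, 3, 1, 13, 15, 2, 16, 7, 6, 9, 10

Visit 5
5 → 14
14 → 11
11 → 4
4 → 8
8 → 12
12 → 3
3 → 1
1 → 13
13 → 15
15 → 2
2 → 16
16 → 7
2 → 6
2 → 9
13 → 10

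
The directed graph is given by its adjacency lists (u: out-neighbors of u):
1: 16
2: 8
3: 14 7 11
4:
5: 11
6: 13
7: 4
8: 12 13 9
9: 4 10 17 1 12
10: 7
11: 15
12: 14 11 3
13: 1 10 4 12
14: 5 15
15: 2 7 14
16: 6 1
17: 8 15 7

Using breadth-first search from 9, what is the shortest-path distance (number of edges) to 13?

3

Level 0: 9
Level 1: 1, 4, 10, 12, 17
Level 2: 3, 7, 8, 11, 14, 15, 16
Level 3: 2, 5, 6, 13
13 first appears at level 3.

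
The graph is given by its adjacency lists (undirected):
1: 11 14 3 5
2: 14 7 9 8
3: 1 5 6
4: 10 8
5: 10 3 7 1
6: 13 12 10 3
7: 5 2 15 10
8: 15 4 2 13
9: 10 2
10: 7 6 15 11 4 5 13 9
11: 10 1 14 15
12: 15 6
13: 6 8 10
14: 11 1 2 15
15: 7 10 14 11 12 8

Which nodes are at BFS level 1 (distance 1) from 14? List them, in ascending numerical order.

Level 0: 14
Level 1: 1, 2, 11, 15
Level 2: 3, 5, 7, 8, 9, 10, 12
Level 3: 4, 6, 13

1, 2, 11, 15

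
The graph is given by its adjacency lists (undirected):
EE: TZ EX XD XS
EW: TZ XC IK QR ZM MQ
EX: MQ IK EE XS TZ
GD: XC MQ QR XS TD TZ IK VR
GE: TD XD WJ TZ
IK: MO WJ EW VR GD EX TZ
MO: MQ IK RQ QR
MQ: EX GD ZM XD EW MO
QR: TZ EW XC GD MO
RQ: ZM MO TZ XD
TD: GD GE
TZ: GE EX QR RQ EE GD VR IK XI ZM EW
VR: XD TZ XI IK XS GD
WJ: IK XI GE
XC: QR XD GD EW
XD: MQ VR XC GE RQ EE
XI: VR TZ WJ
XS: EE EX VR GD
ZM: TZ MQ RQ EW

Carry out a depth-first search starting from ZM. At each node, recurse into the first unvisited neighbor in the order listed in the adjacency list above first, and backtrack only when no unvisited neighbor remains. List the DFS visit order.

ZM → TZ → GE → TD → GD → XC → QR → EW → IK → MO → MQ → EX → EE → XD → VR → XI → WJ → XS → RQ

Visit ZM
ZM → TZ
TZ → GE
GE → TD
TD → GD
GD → XC
XC → QR
QR → EW
EW → IK
IK → MO
MO → MQ
MQ → EX
EX → EE
EE → XD
XD → VR
VR → XI
XI → WJ
VR → XS
XD → RQ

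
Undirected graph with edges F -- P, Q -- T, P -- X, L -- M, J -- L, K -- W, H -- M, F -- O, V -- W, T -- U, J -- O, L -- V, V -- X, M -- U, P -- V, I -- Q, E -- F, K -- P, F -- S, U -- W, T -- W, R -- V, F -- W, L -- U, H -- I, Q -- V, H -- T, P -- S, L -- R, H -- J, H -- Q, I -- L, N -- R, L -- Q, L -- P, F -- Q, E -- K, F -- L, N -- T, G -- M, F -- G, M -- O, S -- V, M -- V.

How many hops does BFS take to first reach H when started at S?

3

Level 0: S
Level 1: F, P, V
Level 2: E, G, K, L, M, O, Q, R, W, X
Level 3: H, I, J, N, T, U
H first appears at level 3.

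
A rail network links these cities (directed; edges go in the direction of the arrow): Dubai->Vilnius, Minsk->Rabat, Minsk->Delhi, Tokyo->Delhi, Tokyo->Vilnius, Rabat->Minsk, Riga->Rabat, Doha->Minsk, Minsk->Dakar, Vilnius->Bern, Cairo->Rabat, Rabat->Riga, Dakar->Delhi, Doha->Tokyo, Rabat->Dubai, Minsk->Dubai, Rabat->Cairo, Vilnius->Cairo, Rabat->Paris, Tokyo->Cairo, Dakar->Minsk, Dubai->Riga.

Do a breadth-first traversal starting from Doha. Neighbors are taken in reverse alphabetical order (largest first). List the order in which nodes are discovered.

Visit Doha; enqueue Tokyo, Minsk → queue [Tokyo, Minsk]
Visit Tokyo; enqueue Vilnius, Delhi, Cairo → queue [Minsk, Vilnius, Delhi, Cairo]
Visit Minsk; enqueue Rabat, Dubai, Dakar → queue [Vilnius, Delhi, Cairo, Rabat, Dubai, Dakar]
Visit Vilnius; enqueue Bern → queue [Delhi, Cairo, Rabat, Dubai, Dakar, Bern]
Visit Delhi → queue [Cairo, Rabat, Dubai, Dakar, Bern]
Visit Cairo → queue [Rabat, Dubai, Dakar, Bern]
Visit Rabat; enqueue Riga, Paris → queue [Dubai, Dakar, Bern, Riga, Paris]
Visit Dubai → queue [Dakar, Bern, Riga, Paris]
Visit Dakar → queue [Bern, Riga, Paris]
Visit Bern → queue [Riga, Paris]
Visit Riga → queue [Paris]
Visit Paris → queue []

Doha Tokyo Minsk Vilnius Delhi Cairo Rabat Dubai Dakar Bern Riga Paris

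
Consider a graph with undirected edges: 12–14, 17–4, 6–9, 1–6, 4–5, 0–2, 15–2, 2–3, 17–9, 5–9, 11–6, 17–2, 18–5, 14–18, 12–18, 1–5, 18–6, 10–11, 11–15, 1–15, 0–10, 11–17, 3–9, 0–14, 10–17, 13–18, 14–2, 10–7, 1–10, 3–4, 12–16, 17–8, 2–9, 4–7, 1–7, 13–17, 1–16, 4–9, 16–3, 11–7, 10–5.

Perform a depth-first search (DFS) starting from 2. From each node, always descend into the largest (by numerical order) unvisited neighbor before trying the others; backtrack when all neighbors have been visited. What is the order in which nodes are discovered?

2 → 17 → 13 → 18 → 14 → 12 → 16 → 3 → 9 → 6 → 11 → 15 → 1 → 10 → 7 → 4 → 5 → 0 → 8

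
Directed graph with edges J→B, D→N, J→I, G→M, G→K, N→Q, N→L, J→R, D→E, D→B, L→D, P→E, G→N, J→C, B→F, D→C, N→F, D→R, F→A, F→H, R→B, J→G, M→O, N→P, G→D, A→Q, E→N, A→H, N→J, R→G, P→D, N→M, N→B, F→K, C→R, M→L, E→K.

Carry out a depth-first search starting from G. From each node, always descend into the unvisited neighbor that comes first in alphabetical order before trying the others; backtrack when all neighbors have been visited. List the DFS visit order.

Visit G
G → D
D → B
B → F
F → A
A → H
A → Q
F → K
D → C
C → R
D → E
E → N
N → J
J → I
N → L
N → M
M → O
N → P

G -> D -> B -> F -> A -> H -> Q -> K -> C -> R -> E -> N -> J -> I -> L -> M -> O -> P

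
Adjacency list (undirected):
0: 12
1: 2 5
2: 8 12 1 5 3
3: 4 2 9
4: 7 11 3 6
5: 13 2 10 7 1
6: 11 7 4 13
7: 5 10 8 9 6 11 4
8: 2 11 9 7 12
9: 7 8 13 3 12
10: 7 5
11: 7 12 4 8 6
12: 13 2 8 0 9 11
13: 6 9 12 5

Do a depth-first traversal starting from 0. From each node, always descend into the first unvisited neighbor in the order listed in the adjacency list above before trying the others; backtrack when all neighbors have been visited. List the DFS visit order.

Visit 0
0 → 12
12 → 13
13 → 6
6 → 11
11 → 7
7 → 5
5 → 2
2 → 8
8 → 9
9 → 3
3 → 4
2 → 1
5 → 10

0 → 12 → 13 → 6 → 11 → 7 → 5 → 2 → 8 → 9 → 3 → 4 → 1 → 10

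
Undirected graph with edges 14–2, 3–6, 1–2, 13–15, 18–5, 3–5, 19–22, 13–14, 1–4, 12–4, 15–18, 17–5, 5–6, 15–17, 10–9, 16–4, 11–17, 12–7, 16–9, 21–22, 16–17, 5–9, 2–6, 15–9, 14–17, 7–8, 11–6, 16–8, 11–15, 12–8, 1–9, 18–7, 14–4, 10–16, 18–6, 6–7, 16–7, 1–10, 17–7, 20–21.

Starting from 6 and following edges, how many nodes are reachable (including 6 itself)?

BFS from 6 visits: 6, 18, 11, 7, 5, 3, 2, 15, 17, 16, 12, 8, 9, 14, 1, 13, 10, 4
Reachable nodes: 18 of 22 total.

18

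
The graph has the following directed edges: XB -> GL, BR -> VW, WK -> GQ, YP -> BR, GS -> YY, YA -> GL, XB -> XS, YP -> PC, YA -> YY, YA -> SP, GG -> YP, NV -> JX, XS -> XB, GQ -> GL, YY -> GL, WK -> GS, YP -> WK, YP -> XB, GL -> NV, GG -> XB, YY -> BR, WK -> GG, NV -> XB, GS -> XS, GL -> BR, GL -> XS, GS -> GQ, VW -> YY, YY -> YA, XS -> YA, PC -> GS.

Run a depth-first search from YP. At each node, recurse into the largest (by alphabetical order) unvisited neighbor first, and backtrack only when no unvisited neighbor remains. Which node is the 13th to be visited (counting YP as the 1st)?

Visit YP
YP → XB
XB → XS
XS → YA
YA → YY
YY → GL
GL → NV
NV → JX
GL → BR
BR → VW
YA → SP
YP → WK
WK → GS
GS → GQ
WK → GG
YP → PC

Visit order: YP, XB, XS, YA, YY, GL, NV, JX, BR, VW, SP, WK, GS, GQ, GG, PC

GS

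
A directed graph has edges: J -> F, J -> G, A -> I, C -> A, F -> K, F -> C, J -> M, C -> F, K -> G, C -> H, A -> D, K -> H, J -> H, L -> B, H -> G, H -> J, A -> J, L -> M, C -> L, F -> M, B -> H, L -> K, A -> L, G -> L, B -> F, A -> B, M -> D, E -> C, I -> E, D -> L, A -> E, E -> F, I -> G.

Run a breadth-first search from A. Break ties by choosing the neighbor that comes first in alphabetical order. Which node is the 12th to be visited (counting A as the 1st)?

M

Visit A; enqueue B, D, E, I, J, L → queue [B, D, E, I, J, L]
Visit B; enqueue F, H → queue [D, E, I, J, L, F, H]
Visit D → queue [E, I, J, L, F, H]
Visit E; enqueue C → queue [I, J, L, F, H, C]
Visit I; enqueue G → queue [J, L, F, H, C, G]
Visit J; enqueue M → queue [L, F, H, C, G, M]
Visit L; enqueue K → queue [F, H, C, G, M, K]
Visit F → queue [H, C, G, M, K]
Visit H → queue [C, G, M, K]
Visit C → queue [G, M, K]
Visit G → queue [M, K]
Visit M → queue [K]
Visit K → queue []

Visit order: A, B, D, E, I, J, L, F, H, C, G, M, K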